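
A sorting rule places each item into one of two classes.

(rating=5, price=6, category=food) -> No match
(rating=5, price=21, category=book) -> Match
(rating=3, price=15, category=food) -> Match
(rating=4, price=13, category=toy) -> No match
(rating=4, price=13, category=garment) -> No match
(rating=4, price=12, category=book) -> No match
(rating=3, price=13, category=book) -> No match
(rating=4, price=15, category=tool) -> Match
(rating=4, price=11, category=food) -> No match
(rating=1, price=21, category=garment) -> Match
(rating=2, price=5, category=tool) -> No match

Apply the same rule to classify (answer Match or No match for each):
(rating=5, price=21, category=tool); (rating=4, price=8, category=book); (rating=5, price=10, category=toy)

Match, No match, No match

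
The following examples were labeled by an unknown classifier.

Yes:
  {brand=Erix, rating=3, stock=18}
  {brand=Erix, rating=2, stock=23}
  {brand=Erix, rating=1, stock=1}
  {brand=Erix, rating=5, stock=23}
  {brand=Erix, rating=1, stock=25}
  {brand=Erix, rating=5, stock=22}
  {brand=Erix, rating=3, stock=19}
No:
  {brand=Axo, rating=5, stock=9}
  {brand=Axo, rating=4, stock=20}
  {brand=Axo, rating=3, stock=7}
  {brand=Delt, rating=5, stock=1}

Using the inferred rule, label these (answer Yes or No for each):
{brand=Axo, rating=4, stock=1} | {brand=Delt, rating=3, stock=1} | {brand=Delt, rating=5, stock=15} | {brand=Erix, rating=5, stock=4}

The common property of the 'Yes' items is: brand is Erix. No 'No' item has it.

No, No, No, Yes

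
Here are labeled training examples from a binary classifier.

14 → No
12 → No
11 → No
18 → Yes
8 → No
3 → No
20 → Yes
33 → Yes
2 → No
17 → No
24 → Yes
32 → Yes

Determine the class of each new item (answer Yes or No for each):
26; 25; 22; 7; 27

Yes, Yes, Yes, No, Yes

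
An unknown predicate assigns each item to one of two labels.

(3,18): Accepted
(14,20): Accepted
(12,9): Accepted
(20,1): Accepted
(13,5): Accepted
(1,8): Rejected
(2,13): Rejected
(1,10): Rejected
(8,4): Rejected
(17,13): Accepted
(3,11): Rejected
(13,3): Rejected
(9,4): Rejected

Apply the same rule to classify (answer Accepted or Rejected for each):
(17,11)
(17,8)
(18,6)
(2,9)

Accepted, Accepted, Accepted, Rejected

The rule appears to be: sum ≥ 18.
(17,11): 17+11 = 28 — passes, so Accepted. (17,8): 17+8 = 25 — passes, so Accepted. (18,6): 18+6 = 24 — passes, so Accepted. (2,9): 2+9 = 11 — fails the rule, so Rejected.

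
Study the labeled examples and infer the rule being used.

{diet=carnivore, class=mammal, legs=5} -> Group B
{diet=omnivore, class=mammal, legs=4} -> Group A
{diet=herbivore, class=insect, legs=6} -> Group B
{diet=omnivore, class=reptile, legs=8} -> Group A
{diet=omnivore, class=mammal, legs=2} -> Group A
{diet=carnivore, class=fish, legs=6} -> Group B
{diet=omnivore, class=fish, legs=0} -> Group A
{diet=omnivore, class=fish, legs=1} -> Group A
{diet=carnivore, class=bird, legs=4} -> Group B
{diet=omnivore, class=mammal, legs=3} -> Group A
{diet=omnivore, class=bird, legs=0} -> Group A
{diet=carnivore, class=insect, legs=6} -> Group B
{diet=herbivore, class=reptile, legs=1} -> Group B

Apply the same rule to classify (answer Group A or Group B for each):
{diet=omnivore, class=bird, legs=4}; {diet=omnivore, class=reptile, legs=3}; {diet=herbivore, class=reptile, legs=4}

Group A, Group A, Group B

The common property of the 'Group A' items is: diet is omnivore. No 'Group B' item has it.
Group A: {diet=omnivore, class=bird, legs=4}, since diet is omnivore.
Group A: {diet=omnivore, class=reptile, legs=3}, since diet is omnivore.
Group B: {diet=herbivore, class=reptile, legs=4}, since diet is herbivore.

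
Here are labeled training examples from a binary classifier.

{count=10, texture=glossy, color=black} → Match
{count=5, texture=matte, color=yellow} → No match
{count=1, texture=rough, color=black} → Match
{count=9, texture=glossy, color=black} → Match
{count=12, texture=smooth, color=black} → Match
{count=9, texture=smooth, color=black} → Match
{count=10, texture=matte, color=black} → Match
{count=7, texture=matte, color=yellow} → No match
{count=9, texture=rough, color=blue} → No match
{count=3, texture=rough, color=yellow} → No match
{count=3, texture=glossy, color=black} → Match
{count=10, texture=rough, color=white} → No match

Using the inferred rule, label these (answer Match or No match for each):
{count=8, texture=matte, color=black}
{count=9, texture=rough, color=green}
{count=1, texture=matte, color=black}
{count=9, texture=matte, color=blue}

The rule appears to be: color is black.
{count=8, texture=matte, color=black}: color is black, satisfies this → Match.
{count=9, texture=rough, color=green}: color is green, does not fit → No match.
{count=1, texture=matte, color=black}: color is black, satisfies this → Match.
{count=9, texture=matte, color=blue}: color is blue, does not fit → No match.

Match, No match, Match, No match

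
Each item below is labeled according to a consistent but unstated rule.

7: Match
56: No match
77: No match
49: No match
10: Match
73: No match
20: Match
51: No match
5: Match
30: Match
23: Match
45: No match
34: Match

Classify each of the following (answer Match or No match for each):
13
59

Match, No match

The rule appears to be: at most 34.
Match: 13, since 13 ≤ 34.
No match: 59, since 59 > 34.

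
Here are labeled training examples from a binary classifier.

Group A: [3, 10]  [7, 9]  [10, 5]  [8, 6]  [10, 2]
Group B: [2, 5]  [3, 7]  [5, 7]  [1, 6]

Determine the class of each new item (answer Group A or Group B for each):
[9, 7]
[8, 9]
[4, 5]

Group A, Group A, Group B

The pattern is that an item is 'Group A' exactly when: max ≥ 8.
[9, 7]: max 9 — meets the rule, so Group A.
[8, 9]: max 9 — meets the rule, so Group A.
[4, 5]: max 5 — doesn't match, so Group B.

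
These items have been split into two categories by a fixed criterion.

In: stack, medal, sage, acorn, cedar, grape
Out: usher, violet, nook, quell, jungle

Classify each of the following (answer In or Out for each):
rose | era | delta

Out, In, In

All 'In' examples share one property — contains 'a' — and every 'Out' example lacks it.
rose — no 'a', hence Out. era — has 'a', hence In. delta — has 'a', hence In.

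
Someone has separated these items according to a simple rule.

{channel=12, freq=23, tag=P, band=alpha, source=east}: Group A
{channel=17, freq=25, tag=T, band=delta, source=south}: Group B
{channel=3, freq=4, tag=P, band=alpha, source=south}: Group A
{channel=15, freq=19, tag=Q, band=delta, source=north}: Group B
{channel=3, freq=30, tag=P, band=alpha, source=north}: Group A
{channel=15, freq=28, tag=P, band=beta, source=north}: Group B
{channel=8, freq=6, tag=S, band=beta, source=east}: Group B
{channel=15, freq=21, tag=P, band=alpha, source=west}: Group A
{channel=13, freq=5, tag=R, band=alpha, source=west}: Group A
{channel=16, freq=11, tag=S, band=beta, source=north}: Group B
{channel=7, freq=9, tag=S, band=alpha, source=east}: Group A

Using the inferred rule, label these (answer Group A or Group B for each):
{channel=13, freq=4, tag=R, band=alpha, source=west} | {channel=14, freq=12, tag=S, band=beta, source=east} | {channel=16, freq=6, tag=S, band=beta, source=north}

The classifier is using: band is alpha.
{channel=13, freq=4, tag=R, band=alpha, source=west}: band is alpha — qualifies, so Group A.
{channel=14, freq=12, tag=S, band=beta, source=east}: band is beta — doesn't match, so Group B.
{channel=16, freq=6, tag=S, band=beta, source=north}: band is beta — doesn't match, so Group B.

Group A, Group B, Group B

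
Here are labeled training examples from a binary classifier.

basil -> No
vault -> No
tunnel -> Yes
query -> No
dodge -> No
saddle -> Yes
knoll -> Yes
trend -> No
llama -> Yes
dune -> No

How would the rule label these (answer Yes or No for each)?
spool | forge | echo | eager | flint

Yes, No, No, No, No

All 'Yes' examples share one property — has a double letter — and every 'No' example lacks it.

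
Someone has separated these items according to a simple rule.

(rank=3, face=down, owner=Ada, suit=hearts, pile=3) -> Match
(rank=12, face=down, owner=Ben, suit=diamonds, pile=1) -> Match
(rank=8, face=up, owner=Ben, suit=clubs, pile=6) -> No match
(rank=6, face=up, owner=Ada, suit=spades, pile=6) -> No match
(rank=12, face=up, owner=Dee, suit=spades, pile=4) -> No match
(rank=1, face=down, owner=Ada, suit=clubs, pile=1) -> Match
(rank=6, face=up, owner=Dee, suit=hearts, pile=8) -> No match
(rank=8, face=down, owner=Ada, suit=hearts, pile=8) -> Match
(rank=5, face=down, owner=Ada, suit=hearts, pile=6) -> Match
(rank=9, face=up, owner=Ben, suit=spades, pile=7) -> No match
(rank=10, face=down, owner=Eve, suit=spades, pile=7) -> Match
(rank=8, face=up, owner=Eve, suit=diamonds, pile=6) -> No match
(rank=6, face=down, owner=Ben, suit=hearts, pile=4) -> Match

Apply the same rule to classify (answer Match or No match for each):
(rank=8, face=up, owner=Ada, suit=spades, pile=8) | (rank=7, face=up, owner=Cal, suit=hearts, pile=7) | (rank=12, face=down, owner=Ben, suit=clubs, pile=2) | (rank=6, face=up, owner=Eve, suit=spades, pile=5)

No match, No match, Match, No match

One predicate separates the groups cleanly: face is down.
(rank=8, face=up, owner=Ada, suit=spades, pile=8) → face is up → No match. (rank=7, face=up, owner=Cal, suit=hearts, pile=7) → face is up → No match. (rank=12, face=down, owner=Ben, suit=clubs, pile=2) → face is down → Match. (rank=6, face=up, owner=Eve, suit=spades, pile=5) → face is up → No match.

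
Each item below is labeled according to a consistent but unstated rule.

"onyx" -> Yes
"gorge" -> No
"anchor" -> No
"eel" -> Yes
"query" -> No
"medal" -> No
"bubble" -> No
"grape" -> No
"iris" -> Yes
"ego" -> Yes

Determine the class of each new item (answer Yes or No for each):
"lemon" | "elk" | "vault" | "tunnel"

No, Yes, No, No

The distinguishing property — length ≤ 4 — holds for all the 'Yes' cases and none of the 'No' cases.
"lemon": No (length 5).
"elk": Yes (length 3).
"vault": No (length 5).
"tunnel": No (length 6).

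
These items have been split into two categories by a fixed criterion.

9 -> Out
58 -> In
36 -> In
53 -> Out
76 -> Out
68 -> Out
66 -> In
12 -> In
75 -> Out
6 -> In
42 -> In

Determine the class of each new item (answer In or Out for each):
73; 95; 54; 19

Out, Out, In, Out

The pattern is that an item is 'In' exactly when: even AND at most 66.
73: Out (73 is odd, 73 > 66). 95: Out (95 is odd, 95 > 66). 54: In (54 is even, 54 ≤ 66). 19: Out (19 is odd, 19 ≤ 66).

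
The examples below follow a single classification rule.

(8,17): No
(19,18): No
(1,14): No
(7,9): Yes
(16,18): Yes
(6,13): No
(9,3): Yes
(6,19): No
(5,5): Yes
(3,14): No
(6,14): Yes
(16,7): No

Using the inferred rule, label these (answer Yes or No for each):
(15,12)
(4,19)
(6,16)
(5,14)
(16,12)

No, No, Yes, No, Yes

One predicate separates the groups cleanly: sum is even.
(15,12): 15+12 = 27, does not satisfy this → No. (4,19): 4+19 = 23, does not satisfy this → No. (6,16): 6+16 = 22, passes → Yes. (5,14): 5+14 = 19, does not satisfy this → No. (16,12): 16+12 = 28, passes → Yes.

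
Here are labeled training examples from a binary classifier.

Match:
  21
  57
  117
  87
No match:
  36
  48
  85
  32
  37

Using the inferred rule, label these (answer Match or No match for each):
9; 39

Looking at the examples, the only property every 'Match' case has and every 'No match' case lacks is: ≡ 3 (mod 6).
9 — 9 mod 6 = 3, hence Match. 39 — 39 mod 6 = 3, hence Match.

Match, Match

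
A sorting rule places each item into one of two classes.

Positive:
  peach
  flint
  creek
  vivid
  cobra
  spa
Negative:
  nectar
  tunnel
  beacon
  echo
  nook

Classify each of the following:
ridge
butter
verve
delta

Positive, Negative, Positive, Positive

The classifier is using: odd length.
ridge → length 5 → Positive.
butter → length 6 → Negative.
verve → length 5 → Positive.
delta → length 5 → Positive.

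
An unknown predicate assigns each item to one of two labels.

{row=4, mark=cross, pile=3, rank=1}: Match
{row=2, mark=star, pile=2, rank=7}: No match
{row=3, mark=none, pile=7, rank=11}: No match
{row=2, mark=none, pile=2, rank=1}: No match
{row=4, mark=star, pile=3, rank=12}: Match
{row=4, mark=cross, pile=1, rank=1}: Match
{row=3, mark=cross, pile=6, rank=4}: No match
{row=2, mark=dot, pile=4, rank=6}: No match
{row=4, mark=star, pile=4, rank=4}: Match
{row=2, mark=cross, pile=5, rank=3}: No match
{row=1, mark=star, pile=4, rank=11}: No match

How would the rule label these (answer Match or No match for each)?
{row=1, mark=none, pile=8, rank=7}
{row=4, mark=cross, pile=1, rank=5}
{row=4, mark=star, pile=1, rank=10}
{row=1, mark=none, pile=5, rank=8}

The common property of the 'Match' items is: row = 4. No 'No match' item has it.
No match: {row=1, mark=none, pile=8, rank=7}, since row = 1. Match: {row=4, mark=cross, pile=1, rank=5}, since row = 4. Match: {row=4, mark=star, pile=1, rank=10}, since row = 4. No match: {row=1, mark=none, pile=5, rank=8}, since row = 1.

No match, Match, Match, No match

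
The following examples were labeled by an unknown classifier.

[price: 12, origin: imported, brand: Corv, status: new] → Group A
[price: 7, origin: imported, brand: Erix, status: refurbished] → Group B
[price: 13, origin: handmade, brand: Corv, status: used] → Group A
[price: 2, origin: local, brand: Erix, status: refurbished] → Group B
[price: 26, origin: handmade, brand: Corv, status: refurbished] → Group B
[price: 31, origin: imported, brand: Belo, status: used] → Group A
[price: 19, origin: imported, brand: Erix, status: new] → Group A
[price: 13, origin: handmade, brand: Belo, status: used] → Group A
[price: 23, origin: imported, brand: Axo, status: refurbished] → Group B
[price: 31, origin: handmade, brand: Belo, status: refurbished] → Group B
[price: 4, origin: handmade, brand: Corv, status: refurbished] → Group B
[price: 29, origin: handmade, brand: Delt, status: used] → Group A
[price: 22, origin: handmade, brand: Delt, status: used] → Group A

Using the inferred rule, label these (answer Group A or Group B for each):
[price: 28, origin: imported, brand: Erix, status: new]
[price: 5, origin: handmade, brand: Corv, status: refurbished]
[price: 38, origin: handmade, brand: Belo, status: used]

Group A, Group B, Group A

Looking at the examples, the only property every 'Group A' case has and every 'Group B' case lacks is: status is not refurbished.
[price: 28, origin: imported, brand: Erix, status: new] → status is new → Group A.
[price: 5, origin: handmade, brand: Corv, status: refurbished] → status is refurbished → Group B.
[price: 38, origin: handmade, brand: Belo, status: used] → status is used → Group A.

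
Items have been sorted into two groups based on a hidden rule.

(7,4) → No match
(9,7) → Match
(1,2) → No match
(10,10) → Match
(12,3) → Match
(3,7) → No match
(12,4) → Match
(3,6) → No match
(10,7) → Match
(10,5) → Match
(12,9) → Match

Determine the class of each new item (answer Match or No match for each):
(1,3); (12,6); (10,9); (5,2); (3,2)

The classifier is using: sum ≥ 15.
(1,3) — 1+3 = 4, hence No match. (12,6) — 12+6 = 18, hence Match. (10,9) — 10+9 = 19, hence Match. (5,2) — 5+2 = 7, hence No match. (3,2) — 3+2 = 5, hence No match.

No match, Match, Match, No match, No match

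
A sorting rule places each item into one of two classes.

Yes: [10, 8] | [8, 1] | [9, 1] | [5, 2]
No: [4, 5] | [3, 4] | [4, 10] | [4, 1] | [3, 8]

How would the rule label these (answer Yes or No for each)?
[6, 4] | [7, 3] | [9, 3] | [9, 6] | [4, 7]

Yes, Yes, Yes, Yes, No

Every 'Yes' example satisfies: first ≥ 5. None of the 'No' examples do.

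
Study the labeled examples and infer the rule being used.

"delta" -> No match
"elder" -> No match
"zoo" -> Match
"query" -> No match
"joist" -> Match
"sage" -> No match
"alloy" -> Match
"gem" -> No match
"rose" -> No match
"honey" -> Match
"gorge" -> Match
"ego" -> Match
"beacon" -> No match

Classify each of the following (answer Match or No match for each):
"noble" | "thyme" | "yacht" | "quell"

Match, No match, No match, No match

The common property of the 'Match' items is: odd length AND contains 'o'. No 'No match' item has it.
"noble": length 5, has 'o' — matches, so Match. "thyme": length 5, no 'o' — fails this test, so No match. "yacht": length 5, no 'o' — fails this test, so No match. "quell": length 5, no 'o' — fails this test, so No match.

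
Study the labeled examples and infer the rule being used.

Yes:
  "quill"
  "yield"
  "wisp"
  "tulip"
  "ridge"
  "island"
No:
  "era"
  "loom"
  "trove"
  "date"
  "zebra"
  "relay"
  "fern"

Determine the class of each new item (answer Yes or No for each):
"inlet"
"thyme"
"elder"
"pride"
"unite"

Yes, No, No, Yes, Yes

Every 'Yes' example satisfies: contains 'i'. None of the 'No' examples do.
Yes: "inlet", since has 'i'. No: "thyme", since no 'i'. No: "elder", since no 'i'. Yes: "pride", since has 'i'. Yes: "unite", since has 'i'.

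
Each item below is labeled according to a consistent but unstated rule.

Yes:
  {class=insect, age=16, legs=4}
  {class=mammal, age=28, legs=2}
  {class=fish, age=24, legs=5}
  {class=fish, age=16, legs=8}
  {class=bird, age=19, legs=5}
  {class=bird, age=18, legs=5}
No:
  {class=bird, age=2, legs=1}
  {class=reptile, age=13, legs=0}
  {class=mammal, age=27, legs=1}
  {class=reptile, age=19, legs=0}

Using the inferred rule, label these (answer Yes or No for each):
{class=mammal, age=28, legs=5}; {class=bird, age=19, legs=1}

The simplest hypothesis consistent with all the labels is: legs ≥ 2.

Yes, No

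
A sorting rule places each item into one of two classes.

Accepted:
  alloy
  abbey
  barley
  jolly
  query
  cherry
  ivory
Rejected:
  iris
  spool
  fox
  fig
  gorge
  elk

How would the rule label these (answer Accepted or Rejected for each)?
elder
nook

Rejected, Rejected

A rule that fits every label: contains 'y' — true of each 'Accepted' example, false of each 'Rejected' one.
Rejected: elder, since no 'y'. Rejected: nook, since no 'y'.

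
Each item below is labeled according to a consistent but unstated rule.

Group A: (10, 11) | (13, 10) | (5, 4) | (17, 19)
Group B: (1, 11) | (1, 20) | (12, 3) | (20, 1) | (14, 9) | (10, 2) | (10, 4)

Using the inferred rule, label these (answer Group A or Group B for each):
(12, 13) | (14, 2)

Group A, Group B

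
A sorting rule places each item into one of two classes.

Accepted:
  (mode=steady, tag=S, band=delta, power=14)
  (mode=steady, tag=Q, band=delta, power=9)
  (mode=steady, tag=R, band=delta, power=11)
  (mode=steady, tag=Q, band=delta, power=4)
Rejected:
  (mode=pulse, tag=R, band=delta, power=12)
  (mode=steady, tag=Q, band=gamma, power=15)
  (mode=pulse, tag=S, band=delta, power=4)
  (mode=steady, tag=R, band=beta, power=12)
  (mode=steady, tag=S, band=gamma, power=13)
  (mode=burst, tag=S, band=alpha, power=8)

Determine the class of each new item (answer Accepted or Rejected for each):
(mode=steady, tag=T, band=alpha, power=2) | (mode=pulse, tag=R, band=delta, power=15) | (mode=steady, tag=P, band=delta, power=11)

Rejected, Rejected, Accepted

Rule: mode is steady AND band is delta. This holds for each 'Accepted' example and fails for each 'Rejected' one.
(mode=steady, tag=T, band=alpha, power=2): Rejected (mode is steady, band is alpha).
(mode=pulse, tag=R, band=delta, power=15): Rejected (mode is pulse, band is delta).
(mode=steady, tag=P, band=delta, power=11): Accepted (mode is steady, band is delta).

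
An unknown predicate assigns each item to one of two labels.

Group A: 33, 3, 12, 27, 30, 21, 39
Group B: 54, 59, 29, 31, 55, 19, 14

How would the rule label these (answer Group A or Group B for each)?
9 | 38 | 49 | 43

Every 'Group A' example satisfies: multiple of 3 AND at most 39. None of the 'Group B' examples do.
9 → 9 = 3·3, 9 ≤ 39 → Group A.
38 → 38 = 3·12 + 2, 38 ≤ 39 → Group B.
49 → 49 = 3·16 + 1, 49 > 39 → Group B.
43 → 43 = 3·14 + 1, 43 > 39 → Group B.

Group A, Group B, Group B, Group B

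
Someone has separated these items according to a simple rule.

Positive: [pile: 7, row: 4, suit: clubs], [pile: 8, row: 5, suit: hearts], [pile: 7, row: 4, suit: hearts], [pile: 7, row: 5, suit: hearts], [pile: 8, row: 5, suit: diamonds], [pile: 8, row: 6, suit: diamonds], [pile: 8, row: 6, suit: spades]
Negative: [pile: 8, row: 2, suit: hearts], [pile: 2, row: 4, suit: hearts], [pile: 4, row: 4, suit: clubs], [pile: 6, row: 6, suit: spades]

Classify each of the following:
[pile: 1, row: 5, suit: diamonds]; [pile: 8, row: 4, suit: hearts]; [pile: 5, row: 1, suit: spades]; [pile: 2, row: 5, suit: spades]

One predicate separates the groups cleanly: pile ≥ 7 AND row ≥ 4.

Negative, Positive, Negative, Negative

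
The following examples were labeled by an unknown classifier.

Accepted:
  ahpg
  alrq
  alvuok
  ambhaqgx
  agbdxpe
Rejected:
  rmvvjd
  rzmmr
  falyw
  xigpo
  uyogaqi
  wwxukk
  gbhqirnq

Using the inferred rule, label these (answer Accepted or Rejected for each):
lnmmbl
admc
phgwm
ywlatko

Rejected, Accepted, Rejected, Rejected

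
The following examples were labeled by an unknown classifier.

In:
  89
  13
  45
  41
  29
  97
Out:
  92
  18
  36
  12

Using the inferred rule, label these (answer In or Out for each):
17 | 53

The distinguishing property — odd — holds for all the 'In' cases and none of the 'Out' cases.

In, In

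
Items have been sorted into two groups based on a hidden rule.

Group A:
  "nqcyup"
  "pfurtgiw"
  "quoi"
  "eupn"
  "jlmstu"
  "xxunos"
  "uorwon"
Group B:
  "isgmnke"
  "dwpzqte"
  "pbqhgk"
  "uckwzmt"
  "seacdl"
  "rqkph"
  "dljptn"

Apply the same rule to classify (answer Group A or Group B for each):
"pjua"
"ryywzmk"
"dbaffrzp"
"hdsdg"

Group A, Group B, Group B, Group B

Rule: even length AND contains 'u'. This holds for each 'Group A' example and fails for each 'Group B' one.
"pjua" — length 4, has 'u', hence Group A. "ryywzmk" — length 7, no 'u', hence Group B. "dbaffrzp" — length 8, no 'u', hence Group B. "hdsdg" — length 5, no 'u', hence Group B.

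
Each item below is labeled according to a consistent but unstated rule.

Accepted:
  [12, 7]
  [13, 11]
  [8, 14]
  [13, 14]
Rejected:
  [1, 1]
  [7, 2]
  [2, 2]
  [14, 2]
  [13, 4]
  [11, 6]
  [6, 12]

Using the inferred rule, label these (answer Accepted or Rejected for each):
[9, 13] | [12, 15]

Accepted, Accepted

The rule appears to be: sum ≥ 19.
[9, 13]: 9+13 = 22, matches → Accepted. [12, 15]: 12+15 = 27, matches → Accepted.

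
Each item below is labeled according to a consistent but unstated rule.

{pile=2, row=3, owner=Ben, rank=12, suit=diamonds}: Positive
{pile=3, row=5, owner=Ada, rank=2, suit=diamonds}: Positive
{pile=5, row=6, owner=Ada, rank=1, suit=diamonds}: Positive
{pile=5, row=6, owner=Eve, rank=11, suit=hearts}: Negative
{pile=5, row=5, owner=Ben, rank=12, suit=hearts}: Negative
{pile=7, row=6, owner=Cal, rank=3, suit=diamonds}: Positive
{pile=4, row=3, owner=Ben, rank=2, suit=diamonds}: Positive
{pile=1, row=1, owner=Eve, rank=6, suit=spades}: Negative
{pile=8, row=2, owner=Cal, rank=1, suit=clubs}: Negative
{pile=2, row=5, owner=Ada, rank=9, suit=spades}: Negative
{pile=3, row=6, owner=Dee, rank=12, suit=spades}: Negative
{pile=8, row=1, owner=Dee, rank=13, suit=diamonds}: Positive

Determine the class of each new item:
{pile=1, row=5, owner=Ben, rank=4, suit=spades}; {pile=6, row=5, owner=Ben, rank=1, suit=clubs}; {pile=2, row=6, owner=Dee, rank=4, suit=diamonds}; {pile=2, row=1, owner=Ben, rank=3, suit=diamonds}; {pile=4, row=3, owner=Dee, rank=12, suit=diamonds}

Negative, Negative, Positive, Positive, Positive

Looking at the examples, the only property every 'Positive' case has and every 'Negative' case lacks is: suit is diamonds.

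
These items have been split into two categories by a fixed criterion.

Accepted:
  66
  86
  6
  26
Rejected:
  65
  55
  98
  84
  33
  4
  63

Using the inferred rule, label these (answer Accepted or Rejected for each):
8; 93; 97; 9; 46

The common property of the 'Accepted' items is: ends in digit 6. No 'Rejected' item has it.
8: last digit 8, does not fit → Rejected. 93: last digit 3, does not fit → Rejected. 97: last digit 7, does not fit → Rejected. 9: last digit 9, does not fit → Rejected. 46: last digit 6, passes → Accepted.

Rejected, Rejected, Rejected, Rejected, Accepted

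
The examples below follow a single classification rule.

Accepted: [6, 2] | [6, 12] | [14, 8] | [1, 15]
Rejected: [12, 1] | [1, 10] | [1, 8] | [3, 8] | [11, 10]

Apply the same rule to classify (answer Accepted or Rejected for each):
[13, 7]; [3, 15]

Every 'Accepted' example satisfies: sum is even. None of the 'Rejected' examples do.
[13, 7] → 13+7 = 20 → Accepted.
[3, 15] → 3+15 = 18 → Accepted.

Accepted, Accepted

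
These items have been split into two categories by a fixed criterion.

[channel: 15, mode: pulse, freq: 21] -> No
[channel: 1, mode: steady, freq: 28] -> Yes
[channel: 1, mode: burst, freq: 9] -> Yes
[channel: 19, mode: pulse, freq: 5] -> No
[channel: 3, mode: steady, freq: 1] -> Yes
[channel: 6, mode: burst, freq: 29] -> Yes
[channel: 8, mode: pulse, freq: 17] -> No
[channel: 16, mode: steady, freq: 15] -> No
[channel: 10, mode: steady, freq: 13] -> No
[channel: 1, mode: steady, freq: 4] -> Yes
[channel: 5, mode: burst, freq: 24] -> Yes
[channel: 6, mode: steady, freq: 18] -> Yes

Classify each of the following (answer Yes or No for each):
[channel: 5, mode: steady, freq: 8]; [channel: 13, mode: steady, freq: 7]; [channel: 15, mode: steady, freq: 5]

All 'Yes' examples share one property — channel ≤ 6 — and every 'No' example lacks it.
[channel: 5, mode: steady, freq: 8]: Yes (channel = 5).
[channel: 13, mode: steady, freq: 7]: No (channel = 13).
[channel: 15, mode: steady, freq: 5]: No (channel = 15).

Yes, No, No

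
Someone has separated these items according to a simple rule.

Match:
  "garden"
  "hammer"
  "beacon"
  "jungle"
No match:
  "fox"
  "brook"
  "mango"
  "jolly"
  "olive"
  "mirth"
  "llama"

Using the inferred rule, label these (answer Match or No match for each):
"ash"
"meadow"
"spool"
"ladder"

No match, Match, No match, Match

A rule that fits every label: even length — true of each 'Match' example, false of each 'No match' one.
"ash": length 3, doesn't match → No match. "meadow": length 6, passes → Match. "spool": length 5, doesn't match → No match. "ladder": length 6, passes → Match.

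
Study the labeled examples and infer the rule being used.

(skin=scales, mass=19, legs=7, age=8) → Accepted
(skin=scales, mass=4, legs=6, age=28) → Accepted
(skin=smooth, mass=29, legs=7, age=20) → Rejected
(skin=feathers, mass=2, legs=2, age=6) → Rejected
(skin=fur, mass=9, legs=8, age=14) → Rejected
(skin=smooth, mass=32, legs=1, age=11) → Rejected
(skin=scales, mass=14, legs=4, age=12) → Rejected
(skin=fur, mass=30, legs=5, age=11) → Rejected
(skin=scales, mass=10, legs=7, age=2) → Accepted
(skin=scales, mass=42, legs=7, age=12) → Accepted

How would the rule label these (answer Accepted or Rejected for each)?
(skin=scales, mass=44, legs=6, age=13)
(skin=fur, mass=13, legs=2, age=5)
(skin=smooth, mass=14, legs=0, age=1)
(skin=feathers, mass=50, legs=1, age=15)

Accepted, Rejected, Rejected, Rejected

The rule appears to be: skin is scales AND legs ≥ 5.
(skin=scales, mass=44, legs=6, age=13) → skin is scales, legs = 6 → Accepted.
(skin=fur, mass=13, legs=2, age=5) → skin is fur, legs = 2 → Rejected.
(skin=smooth, mass=14, legs=0, age=1) → skin is smooth, legs = 0 → Rejected.
(skin=feathers, mass=50, legs=1, age=15) → skin is feathers, legs = 1 → Rejected.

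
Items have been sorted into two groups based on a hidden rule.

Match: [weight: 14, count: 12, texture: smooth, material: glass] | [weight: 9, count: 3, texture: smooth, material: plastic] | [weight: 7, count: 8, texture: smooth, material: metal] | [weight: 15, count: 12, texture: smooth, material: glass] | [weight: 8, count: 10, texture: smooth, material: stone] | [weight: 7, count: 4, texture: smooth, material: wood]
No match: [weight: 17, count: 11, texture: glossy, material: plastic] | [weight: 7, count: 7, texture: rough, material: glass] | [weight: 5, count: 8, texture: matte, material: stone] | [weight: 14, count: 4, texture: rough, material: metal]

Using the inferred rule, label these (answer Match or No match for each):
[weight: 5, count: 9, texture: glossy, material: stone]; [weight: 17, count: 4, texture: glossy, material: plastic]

No match, No match

One predicate separates the groups cleanly: texture is smooth.
[weight: 5, count: 9, texture: glossy, material: stone]: No match (texture is glossy). [weight: 17, count: 4, texture: glossy, material: plastic]: No match (texture is glossy).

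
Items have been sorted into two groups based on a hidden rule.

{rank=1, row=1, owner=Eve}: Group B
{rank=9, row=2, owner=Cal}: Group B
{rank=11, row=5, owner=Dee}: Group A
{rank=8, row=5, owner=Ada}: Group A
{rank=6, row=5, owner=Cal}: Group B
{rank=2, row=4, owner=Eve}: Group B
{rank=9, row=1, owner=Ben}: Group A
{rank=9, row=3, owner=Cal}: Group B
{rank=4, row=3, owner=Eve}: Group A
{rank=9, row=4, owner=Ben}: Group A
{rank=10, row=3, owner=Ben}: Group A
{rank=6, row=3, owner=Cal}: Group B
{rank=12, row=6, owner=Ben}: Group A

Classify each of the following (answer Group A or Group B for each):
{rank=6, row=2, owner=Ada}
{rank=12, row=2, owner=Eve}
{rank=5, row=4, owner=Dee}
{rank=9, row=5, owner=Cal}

Group A, Group A, Group A, Group B

Rule: owner is not Cal AND rank ≥ 4. This holds for each 'Group A' example and fails for each 'Group B' one.
{rank=6, row=2, owner=Ada} — owner is Ada, rank = 6, hence Group A.
{rank=12, row=2, owner=Eve} — owner is Eve, rank = 12, hence Group A.
{rank=5, row=4, owner=Dee} — owner is Dee, rank = 5, hence Group A.
{rank=9, row=5, owner=Cal} — owner is Cal, rank = 9, hence Group B.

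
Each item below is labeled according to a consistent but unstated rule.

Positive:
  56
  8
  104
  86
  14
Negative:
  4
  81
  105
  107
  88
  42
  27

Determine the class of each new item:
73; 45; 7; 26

Negative, Negative, Negative, Positive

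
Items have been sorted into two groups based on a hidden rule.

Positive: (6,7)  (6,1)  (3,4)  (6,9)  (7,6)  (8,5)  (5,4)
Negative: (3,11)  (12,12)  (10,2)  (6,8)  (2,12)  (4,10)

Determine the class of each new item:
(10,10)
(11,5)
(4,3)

Negative, Negative, Positive

The pattern is that an item is 'Positive' exactly when: sum is odd.
Negative: (10,10), since 10+10 = 20. Negative: (11,5), since 11+5 = 16. Positive: (4,3), since 4+3 = 7.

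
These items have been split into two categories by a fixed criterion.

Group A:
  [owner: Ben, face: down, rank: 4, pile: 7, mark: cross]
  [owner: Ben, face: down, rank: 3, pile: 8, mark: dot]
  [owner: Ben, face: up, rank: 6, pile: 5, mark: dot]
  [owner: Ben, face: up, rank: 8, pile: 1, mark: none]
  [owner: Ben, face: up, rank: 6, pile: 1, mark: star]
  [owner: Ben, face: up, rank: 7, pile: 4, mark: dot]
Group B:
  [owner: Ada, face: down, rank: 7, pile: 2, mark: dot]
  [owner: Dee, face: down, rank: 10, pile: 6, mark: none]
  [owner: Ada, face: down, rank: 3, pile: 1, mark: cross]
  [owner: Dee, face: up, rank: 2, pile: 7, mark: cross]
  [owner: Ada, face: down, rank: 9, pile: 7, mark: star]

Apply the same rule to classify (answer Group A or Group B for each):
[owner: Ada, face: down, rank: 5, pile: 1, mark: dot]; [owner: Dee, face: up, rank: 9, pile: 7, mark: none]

Group B, Group B

The classifier is using: owner is Ben.
[owner: Ada, face: down, rank: 5, pile: 1, mark: dot]: owner is Ada, does not satisfy this → Group B. [owner: Dee, face: up, rank: 9, pile: 7, mark: none]: owner is Dee, does not satisfy this → Group B.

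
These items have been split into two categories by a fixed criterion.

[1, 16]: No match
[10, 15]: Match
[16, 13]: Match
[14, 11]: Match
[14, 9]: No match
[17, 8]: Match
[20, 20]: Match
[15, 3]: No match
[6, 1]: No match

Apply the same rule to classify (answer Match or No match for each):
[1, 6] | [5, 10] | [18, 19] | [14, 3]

Every 'Match' example satisfies: sum ≥ 25. None of the 'No match' examples do.

No match, No match, Match, No match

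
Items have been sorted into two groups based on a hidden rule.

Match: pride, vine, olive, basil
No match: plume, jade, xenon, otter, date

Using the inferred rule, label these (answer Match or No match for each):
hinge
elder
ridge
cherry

Looking at the examples, the only property every 'Match' case has and every 'No match' case lacks is: contains 'i'.

Match, No match, Match, No match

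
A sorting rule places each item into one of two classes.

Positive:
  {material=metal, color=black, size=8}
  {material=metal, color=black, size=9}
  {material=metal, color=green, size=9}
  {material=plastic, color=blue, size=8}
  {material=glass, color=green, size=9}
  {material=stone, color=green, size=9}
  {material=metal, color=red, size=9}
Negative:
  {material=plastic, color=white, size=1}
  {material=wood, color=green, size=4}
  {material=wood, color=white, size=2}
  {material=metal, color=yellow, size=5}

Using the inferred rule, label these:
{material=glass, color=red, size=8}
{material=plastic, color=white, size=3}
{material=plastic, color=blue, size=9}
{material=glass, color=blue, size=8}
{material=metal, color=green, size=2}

'Positive' ⟺ size ≥ 8.
{material=glass, color=red, size=8}: size = 8 — matches, so Positive.
{material=plastic, color=white, size=3}: size = 3 — doesn't match, so Negative.
{material=plastic, color=blue, size=9}: size = 9 — matches, so Positive.
{material=glass, color=blue, size=8}: size = 8 — matches, so Positive.
{material=metal, color=green, size=2}: size = 2 — doesn't match, so Negative.

Positive, Negative, Positive, Positive, Negative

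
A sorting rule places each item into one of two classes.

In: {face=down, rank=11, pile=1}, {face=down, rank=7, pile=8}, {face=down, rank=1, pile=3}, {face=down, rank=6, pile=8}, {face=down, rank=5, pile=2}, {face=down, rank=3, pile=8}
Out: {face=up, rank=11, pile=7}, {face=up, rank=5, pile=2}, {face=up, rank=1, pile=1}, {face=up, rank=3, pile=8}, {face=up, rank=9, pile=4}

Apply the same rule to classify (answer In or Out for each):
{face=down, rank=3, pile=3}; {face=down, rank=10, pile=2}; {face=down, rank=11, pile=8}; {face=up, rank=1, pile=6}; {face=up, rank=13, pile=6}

In, In, In, Out, Out

The rule appears to be: face is down.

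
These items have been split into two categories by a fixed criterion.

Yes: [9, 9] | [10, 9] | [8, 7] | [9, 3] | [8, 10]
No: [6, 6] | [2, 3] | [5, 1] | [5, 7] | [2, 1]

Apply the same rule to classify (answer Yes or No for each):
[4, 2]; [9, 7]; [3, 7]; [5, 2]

No, Yes, No, No

The distinguishing property — first ≥ 7 — holds for all the 'Yes' cases and none of the 'No' cases.
[4, 2]: first 4, doesn't match → No.
[9, 7]: first 9, meets the rule → Yes.
[3, 7]: first 3, doesn't match → No.
[5, 2]: first 5, doesn't match → No.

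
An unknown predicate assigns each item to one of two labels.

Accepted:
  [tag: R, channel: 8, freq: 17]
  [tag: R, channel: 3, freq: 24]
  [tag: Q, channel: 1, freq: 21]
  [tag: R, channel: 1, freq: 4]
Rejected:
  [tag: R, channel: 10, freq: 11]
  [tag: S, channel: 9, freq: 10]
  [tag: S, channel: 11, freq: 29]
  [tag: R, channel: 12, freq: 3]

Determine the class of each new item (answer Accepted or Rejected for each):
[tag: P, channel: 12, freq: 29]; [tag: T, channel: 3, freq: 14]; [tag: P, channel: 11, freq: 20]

Rejected, Accepted, Rejected

The distinguishing property — channel ≤ 8 — holds for all the 'Accepted' cases and none of the 'Rejected' cases.
[tag: P, channel: 12, freq: 29]: channel = 12, doesn't match → Rejected. [tag: T, channel: 3, freq: 14]: channel = 3, passes → Accepted. [tag: P, channel: 11, freq: 20]: channel = 11, doesn't match → Rejected.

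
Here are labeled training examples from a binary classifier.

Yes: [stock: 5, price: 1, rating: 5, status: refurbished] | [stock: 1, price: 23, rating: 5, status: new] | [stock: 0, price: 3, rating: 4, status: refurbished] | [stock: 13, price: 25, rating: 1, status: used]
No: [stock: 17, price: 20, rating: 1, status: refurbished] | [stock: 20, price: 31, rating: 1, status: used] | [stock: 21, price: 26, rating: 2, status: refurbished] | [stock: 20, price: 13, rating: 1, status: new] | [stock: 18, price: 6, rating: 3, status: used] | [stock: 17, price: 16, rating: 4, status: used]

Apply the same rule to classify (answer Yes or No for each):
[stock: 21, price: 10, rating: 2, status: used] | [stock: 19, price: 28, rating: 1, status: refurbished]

The distinguishing property — stock ≤ 13 — holds for all the 'Yes' cases and none of the 'No' cases.
[stock: 21, price: 10, rating: 2, status: used]: stock = 21 — does not satisfy this, so No.
[stock: 19, price: 28, rating: 1, status: refurbished]: stock = 19 — does not satisfy this, so No.

No, No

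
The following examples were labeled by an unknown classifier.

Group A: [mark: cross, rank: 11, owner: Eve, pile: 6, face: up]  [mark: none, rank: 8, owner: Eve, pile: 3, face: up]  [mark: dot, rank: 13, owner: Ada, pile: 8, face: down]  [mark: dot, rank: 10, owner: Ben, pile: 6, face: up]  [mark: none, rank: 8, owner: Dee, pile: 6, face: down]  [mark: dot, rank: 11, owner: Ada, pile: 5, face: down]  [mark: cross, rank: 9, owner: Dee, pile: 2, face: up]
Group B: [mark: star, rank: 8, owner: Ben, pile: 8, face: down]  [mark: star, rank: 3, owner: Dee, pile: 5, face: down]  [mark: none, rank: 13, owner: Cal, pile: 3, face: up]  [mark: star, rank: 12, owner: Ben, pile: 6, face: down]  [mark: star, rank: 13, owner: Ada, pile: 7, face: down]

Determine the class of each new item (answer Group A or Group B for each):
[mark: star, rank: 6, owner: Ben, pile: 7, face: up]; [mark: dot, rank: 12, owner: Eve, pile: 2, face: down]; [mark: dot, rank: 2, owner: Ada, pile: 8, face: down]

Group B, Group A, Group A

The common property of the 'Group A' items is: mark is not star AND owner is not Cal. No 'Group B' item has it.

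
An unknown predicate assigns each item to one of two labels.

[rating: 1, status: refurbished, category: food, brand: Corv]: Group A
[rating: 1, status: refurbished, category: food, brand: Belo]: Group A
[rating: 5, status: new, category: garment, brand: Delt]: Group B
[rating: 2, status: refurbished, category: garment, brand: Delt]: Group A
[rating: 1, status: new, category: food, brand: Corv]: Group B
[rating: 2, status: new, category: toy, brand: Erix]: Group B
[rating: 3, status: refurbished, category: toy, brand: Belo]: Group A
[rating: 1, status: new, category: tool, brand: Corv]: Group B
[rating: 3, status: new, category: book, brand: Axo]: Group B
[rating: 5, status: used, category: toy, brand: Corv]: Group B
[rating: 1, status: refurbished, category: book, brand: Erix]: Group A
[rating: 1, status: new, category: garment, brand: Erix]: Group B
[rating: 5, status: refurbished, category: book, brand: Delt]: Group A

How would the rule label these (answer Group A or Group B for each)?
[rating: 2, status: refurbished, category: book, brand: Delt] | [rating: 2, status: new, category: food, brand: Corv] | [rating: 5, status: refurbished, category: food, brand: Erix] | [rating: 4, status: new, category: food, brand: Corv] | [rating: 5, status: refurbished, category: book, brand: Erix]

Group A, Group B, Group A, Group B, Group A

The pattern is that an item is 'Group A' exactly when: status is refurbished.
[rating: 2, status: refurbished, category: book, brand: Delt]: status is refurbished — qualifies, so Group A. [rating: 2, status: new, category: food, brand: Corv]: status is new — lacks this property, so Group B. [rating: 5, status: refurbished, category: food, brand: Erix]: status is refurbished — qualifies, so Group A. [rating: 4, status: new, category: food, brand: Corv]: status is new — lacks this property, so Group B. [rating: 5, status: refurbished, category: book, brand: Erix]: status is refurbished — qualifies, so Group A.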